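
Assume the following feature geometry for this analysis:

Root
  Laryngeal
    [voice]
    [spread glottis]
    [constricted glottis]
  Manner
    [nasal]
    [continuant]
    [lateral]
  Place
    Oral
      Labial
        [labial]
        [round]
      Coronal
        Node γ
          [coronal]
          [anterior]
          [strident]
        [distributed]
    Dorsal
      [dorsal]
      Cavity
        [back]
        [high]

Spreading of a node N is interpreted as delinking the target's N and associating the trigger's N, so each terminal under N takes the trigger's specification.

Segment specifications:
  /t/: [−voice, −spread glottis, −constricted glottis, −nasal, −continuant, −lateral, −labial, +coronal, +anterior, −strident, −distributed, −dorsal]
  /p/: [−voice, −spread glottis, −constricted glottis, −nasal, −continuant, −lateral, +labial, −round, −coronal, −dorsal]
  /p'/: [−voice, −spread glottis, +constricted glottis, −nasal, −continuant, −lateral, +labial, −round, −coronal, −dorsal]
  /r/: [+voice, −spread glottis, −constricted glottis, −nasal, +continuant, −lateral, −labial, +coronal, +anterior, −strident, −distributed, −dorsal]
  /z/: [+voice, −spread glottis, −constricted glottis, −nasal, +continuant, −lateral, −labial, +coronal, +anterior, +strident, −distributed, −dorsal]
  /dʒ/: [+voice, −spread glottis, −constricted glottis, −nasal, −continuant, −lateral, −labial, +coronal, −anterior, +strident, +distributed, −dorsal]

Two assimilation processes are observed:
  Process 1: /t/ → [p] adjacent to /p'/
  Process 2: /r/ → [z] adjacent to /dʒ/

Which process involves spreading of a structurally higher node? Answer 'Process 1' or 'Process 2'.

Process 1 alters [labial], [round], [coronal], [anterior], [distributed], [strident]; the lowest common ancestor is Oral (depth 2 from Root).
In Process 2, [strident] changes, so the minimal spreading node is [strident] at depth 5.
Oral (depth 2) sits above [strident] (depth 5), making Process 1 the one with the higher spreading node.

Process 1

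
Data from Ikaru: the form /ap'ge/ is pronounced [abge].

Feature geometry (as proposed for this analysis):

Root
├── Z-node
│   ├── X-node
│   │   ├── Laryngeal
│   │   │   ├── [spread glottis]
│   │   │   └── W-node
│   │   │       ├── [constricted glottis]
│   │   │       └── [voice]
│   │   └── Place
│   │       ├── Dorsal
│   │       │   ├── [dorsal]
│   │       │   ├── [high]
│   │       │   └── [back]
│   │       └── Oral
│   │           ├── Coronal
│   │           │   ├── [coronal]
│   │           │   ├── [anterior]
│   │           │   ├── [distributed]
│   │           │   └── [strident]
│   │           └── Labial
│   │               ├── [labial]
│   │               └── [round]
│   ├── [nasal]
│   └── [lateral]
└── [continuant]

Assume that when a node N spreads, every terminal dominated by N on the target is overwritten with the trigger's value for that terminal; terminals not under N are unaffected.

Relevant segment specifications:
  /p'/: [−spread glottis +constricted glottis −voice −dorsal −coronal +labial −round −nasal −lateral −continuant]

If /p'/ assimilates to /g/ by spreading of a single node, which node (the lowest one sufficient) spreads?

W-node

Feature comparison: [voice], [constricted glottis] differ between /p'/ and [b]; the remaining terminals match.
Tracing each changed feature up the tree, the paths first meet at W-node; any lower node misses at least one of them.
Spreading W-node from /g/ overwrites each of those terminals with /g/'s values, yielding exactly [b].
[dorsal], [labial] stay as in /p'/ although /g/ differs there, so no node dominating them spread; among the remaining candidates W-node is the lowest that derives the output.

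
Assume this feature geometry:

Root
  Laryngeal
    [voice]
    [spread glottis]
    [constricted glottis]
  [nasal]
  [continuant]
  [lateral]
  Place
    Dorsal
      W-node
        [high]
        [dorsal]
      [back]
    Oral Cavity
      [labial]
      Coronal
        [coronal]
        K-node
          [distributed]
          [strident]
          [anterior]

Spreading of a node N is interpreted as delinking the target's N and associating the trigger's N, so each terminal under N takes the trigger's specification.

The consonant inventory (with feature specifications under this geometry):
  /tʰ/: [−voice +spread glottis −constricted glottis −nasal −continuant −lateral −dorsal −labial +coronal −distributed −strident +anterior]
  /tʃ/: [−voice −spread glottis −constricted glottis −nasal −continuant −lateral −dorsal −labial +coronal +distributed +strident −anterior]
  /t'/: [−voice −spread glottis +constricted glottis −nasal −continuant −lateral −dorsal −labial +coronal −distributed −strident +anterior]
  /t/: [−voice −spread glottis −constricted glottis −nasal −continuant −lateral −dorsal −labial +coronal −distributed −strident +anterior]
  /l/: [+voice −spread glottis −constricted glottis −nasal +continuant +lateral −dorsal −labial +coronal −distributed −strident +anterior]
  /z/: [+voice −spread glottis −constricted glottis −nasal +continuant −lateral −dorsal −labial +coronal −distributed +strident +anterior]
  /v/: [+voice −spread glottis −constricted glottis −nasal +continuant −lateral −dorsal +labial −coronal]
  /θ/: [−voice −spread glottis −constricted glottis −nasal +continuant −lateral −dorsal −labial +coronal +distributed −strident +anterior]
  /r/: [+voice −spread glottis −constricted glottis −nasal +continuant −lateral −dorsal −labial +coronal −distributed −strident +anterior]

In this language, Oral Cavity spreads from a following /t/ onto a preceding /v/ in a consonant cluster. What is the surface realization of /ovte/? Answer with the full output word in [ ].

The Oral Cavity node dominates the terminals [labial], [coronal], [distributed], [strident], [anterior].
Spreading Oral Cavity from /t/ onto /v/ replaces those values with /t/'s: [−labial], [+coronal], [−distributed], [−strident], [+anterior]. Features outside Oral Cavity ([voice], [spread glottis], [constricted glottis], …) stay as in /v/.
The resulting bundle matches /r/ in the inventory; substituting it for /v/ gives [orte].

[orte]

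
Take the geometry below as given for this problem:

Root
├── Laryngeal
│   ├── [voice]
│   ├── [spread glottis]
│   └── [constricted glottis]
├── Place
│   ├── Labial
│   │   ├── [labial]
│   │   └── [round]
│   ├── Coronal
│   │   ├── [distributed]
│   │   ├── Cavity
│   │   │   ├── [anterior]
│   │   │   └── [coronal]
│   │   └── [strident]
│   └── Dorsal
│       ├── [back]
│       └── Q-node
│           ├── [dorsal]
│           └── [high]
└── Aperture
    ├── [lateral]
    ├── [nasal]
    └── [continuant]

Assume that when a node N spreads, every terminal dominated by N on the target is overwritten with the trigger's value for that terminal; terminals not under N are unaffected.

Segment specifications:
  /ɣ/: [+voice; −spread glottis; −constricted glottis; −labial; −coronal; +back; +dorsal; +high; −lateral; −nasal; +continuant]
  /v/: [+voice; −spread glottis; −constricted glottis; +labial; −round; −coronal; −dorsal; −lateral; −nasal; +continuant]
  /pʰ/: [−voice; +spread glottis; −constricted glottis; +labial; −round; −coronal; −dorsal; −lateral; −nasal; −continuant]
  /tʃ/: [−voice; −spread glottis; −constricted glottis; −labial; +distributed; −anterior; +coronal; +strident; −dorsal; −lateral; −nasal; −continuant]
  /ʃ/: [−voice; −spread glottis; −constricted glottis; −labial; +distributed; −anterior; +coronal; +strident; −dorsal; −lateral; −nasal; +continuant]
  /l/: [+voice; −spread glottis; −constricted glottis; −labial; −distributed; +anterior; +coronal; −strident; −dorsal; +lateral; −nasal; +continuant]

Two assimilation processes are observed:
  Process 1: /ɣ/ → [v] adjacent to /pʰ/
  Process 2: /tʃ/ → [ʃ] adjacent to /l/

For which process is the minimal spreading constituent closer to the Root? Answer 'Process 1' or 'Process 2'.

Process 1

Process 1 alters [labial], [round], [dorsal], [high], [back]; the lowest common ancestor is Place (depth 1 from Root).
Process 2 alters [continuant]; the lowest dominating node is [continuant] (depth 2 from Root).
Place is closer to Root than [continuant], so Process 1 spreads the higher node.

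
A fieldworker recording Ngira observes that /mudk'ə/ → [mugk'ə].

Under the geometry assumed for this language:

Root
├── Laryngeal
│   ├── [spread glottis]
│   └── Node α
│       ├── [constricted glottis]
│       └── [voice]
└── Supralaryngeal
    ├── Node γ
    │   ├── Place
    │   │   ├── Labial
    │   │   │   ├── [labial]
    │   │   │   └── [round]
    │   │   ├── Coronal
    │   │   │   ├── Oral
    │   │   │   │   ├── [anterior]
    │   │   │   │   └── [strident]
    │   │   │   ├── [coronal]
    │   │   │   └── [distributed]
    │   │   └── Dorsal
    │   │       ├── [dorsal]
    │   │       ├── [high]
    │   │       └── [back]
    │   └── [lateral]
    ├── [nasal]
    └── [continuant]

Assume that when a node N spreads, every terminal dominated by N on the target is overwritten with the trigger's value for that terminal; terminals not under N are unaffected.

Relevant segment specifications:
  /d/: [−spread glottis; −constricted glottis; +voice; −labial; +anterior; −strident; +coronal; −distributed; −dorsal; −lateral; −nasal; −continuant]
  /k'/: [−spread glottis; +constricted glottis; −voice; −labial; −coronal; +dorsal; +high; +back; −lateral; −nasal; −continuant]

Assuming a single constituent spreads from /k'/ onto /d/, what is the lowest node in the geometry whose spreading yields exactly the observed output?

Comparing /d/ with its surface form [g], the features that change are [coronal], [anterior], [distributed], [strident], [dorsal], [high], [back].
The smallest constituent containing every changed terminal is Place — each of its daughters lacks at least one of the affected features.
If Place spreads, every terminal under it takes /k'/'s value, producing [g] as observed.
Features on which the two segments disagree outside Place, such as [voice], [constricted glottis], are unchanged — nothing dominating them spread, and Place is the minimal sufficient constituent.

Place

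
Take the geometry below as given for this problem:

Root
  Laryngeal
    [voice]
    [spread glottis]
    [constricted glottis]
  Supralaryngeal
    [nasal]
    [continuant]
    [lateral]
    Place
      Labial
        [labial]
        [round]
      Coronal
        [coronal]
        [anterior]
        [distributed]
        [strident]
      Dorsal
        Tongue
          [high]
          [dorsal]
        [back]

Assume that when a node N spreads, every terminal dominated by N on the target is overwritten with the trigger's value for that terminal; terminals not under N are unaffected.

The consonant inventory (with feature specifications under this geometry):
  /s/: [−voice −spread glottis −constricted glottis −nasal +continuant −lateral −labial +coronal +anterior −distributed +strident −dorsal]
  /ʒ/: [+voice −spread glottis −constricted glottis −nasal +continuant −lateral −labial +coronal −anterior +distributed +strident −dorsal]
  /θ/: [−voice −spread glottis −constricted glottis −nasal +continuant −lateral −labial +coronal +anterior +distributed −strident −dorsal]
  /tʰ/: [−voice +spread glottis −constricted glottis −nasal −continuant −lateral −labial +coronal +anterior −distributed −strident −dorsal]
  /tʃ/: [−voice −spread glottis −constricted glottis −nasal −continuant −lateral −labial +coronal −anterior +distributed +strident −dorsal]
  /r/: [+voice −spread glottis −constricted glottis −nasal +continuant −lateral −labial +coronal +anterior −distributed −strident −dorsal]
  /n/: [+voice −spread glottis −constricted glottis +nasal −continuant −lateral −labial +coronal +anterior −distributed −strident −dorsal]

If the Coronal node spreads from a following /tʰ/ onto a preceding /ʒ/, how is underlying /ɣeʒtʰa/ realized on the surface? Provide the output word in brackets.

The Coronal node dominates the terminals [coronal], [anterior], [distributed], [strident].
Spreading Coronal from /tʰ/ onto /ʒ/ replaces those values with /tʰ/'s: [+coronal], [+anterior], [−distributed], [−strident]. Features outside Coronal ([voice], [spread glottis], [constricted glottis], …) stay as in /ʒ/.
This feature bundle is that of [r], so /ɣeʒtʰa/ surfaces as [ɣertʰa].

[ɣertʰa]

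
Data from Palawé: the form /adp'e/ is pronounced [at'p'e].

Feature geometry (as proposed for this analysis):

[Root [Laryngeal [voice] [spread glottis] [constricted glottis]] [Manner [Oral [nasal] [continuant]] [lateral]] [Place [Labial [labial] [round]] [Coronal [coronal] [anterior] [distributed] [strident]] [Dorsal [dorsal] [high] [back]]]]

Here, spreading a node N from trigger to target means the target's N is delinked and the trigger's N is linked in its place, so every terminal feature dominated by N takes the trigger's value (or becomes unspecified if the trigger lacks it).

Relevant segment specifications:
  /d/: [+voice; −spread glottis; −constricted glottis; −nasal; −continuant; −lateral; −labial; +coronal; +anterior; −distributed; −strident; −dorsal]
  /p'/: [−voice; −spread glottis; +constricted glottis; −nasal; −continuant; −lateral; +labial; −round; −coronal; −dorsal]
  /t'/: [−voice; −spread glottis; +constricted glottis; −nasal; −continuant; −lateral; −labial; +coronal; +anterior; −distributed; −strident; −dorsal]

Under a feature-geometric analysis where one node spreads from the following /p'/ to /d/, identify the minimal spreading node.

Laryngeal

Comparing /d/ with its surface form [t'], the features that change are [voice], [constricted glottis].
These terminals are all dominated by Laryngeal, and no proper subconstituent of Laryngeal covers them all; Laryngeal is their lowest common ancestor.
If Laryngeal spreads, every terminal under it takes /p'/'s value, producing [t'] as observed.
[labial], [coronal] — on which /p'/ differs from /d/ — are unchanged, so Root cannot have spread; the constituent is no larger than Laryngeal.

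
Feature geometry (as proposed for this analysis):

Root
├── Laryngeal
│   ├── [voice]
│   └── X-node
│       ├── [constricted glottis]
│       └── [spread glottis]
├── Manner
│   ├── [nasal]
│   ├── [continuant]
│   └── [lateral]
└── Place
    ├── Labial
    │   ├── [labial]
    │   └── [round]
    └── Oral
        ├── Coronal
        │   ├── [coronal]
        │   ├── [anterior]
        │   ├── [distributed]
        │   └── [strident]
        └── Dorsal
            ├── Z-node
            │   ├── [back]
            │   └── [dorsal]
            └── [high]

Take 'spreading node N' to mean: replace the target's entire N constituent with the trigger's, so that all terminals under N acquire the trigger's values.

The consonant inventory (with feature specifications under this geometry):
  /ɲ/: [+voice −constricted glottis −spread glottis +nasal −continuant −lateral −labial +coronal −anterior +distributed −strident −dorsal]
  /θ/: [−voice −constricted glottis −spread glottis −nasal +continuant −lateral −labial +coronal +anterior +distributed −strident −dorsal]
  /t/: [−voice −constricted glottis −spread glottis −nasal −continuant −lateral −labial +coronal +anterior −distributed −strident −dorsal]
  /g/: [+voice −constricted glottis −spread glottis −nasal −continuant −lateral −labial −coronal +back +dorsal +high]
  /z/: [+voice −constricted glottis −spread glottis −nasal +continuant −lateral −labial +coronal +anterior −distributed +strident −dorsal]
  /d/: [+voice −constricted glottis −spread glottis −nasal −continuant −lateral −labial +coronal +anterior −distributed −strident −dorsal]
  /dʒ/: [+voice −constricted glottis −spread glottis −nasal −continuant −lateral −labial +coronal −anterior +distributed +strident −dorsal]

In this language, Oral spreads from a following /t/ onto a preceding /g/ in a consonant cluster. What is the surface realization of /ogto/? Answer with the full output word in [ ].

Oral immediately or transitively dominates [coronal], [anterior], [distributed], [strident], [back], [dorsal], [high].
The target acquires /t/'s values for everything under Oral — [+coronal], [+anterior], [−distributed], [−strident], [−dorsal] — while keeping its own [voice], [constricted glottis], [spread glottis], ….
The resulting bundle matches /d/ in the inventory; substituting it for /g/ gives [odto].

[odto]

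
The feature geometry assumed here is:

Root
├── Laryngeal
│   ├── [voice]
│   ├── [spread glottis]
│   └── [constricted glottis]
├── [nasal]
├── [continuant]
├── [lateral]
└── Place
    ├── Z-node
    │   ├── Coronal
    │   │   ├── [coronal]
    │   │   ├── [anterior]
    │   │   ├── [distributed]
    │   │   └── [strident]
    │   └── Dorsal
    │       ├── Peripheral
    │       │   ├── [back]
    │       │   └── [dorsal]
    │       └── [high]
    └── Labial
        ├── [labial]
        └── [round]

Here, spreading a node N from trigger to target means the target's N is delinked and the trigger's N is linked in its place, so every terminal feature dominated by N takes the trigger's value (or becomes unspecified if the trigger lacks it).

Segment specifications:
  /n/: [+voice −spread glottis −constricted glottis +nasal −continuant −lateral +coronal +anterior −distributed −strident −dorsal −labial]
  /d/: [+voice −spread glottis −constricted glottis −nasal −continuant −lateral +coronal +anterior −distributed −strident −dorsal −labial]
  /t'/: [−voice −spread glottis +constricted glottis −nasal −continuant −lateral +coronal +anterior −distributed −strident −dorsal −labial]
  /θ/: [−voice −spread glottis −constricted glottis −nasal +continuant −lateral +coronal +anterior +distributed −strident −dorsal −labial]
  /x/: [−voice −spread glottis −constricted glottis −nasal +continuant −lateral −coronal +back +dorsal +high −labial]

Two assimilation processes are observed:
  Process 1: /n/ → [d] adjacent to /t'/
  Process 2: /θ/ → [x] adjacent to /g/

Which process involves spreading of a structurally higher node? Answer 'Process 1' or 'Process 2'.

Process 1

In Process 1, [nasal] changes, so the minimal spreading node is [nasal] at depth 1.
In Process 2, [coronal], [anterior], [distributed], [strident], [dorsal], [high], [back] change, so the minimal spreading node is Z-node at depth 2.
Depth 1 < depth 2; Process 1 involves the structurally higher constituent [nasal].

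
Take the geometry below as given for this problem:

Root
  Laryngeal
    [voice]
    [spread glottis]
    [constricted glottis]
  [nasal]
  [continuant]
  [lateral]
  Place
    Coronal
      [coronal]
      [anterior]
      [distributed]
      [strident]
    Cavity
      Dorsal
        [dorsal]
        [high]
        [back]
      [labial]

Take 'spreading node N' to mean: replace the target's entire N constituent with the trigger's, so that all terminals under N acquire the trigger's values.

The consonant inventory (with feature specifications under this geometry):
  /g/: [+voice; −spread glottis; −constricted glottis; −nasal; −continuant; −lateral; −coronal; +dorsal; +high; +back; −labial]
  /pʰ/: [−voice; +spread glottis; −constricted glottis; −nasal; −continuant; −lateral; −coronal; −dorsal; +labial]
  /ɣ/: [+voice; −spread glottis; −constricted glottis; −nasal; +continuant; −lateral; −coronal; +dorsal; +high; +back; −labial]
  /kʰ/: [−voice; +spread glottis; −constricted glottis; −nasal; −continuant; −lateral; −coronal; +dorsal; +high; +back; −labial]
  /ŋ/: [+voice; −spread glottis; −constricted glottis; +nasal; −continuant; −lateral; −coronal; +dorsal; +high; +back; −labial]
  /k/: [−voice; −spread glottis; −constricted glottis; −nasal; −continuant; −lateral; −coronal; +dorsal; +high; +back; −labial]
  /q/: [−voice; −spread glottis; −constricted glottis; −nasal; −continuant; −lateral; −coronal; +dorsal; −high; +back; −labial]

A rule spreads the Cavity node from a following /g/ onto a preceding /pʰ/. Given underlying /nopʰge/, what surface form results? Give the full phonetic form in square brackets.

[nokʰge]

Terminals under Cavity in this geometry: [dorsal], [high], [back], [labial].
After delinking /pʰ/'s Cavity and linking /g/'s, the affected terminals become [+dorsal], [+high], [+back], [−labial]; [voice], [spread glottis], [constricted glottis], … (outside Cavity) are retained from /pʰ/.
The resulting bundle matches /kʰ/ in the inventory; substituting it for /pʰ/ gives [nokʰge].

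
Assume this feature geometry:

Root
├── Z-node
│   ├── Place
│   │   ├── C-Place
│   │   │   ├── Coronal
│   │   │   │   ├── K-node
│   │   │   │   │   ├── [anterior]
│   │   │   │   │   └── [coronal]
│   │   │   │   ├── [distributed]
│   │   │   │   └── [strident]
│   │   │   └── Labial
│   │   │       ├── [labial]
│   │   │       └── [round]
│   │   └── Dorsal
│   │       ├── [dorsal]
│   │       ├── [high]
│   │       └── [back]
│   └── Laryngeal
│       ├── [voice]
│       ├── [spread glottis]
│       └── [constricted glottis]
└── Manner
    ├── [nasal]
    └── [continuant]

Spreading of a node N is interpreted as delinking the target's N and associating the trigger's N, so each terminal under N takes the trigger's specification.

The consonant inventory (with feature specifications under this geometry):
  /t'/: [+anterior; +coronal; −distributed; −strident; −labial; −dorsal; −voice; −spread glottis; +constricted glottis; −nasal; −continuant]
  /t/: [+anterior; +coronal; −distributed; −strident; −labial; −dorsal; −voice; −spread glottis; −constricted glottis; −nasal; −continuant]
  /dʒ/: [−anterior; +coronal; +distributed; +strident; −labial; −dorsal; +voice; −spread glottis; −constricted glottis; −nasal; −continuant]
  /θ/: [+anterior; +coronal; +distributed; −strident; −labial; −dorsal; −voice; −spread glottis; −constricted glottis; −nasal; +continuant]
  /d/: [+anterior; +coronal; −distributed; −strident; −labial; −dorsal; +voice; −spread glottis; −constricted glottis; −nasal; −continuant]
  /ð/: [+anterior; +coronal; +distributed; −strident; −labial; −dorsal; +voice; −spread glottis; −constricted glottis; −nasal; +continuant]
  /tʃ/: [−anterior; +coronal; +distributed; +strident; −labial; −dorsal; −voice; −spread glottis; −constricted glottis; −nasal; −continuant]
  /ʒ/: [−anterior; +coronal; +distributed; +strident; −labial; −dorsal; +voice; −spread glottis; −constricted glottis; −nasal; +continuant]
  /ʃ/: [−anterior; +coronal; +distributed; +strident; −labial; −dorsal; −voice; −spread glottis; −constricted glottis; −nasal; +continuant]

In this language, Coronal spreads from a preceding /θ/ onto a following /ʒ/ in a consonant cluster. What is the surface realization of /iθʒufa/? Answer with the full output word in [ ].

Terminals under Coronal in this geometry: [anterior], [coronal], [distributed], [strident].
Spreading Coronal from /θ/ onto /ʒ/ replaces those values with /θ/'s: [+anterior], [+coronal], [+distributed], [−strident]. Features outside Coronal ([labial], [dorsal], [voice], …) stay as in /ʒ/.
Among the inventory, only /ð/ has exactly this specification, giving the surface form [iθðufa].

[iθðufa]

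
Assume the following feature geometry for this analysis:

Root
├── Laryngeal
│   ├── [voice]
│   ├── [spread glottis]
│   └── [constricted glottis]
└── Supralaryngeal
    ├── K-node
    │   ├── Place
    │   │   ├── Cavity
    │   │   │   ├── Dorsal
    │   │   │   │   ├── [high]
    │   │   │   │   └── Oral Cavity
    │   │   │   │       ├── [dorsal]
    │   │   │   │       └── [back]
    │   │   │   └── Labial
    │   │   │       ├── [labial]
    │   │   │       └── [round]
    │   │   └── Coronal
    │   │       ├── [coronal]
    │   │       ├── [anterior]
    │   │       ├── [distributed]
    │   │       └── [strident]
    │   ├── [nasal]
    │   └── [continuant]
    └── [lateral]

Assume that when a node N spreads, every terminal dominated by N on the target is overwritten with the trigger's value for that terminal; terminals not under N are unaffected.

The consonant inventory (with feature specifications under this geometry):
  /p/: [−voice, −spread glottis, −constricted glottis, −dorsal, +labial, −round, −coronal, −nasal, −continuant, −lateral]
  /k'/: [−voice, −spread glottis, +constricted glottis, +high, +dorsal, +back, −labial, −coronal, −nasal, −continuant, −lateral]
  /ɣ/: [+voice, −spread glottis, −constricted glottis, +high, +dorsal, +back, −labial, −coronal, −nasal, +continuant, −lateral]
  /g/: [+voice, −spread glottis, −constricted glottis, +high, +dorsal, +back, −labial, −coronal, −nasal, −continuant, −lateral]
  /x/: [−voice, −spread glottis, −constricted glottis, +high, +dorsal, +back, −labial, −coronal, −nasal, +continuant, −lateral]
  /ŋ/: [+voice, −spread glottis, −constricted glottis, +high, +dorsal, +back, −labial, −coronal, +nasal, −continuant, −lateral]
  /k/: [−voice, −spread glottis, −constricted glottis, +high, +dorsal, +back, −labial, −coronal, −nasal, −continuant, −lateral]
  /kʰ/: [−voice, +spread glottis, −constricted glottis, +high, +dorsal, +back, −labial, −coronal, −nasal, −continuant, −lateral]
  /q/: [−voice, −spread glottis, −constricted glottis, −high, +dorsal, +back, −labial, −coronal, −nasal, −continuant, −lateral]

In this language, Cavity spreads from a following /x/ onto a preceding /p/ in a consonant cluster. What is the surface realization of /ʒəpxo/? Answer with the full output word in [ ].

Cavity immediately or transitively dominates [high], [dorsal], [back], [labial], [round].
After delinking /p/'s Cavity and linking /x/'s, the affected terminals become [+high], [+dorsal], [+back], [−labial]; [voice], [spread glottis], [constricted glottis], … (outside Cavity) are retained from /p/.
The resulting bundle matches /k/ in the inventory; substituting it for /p/ gives [ʒəkxo].

[ʒəkxo]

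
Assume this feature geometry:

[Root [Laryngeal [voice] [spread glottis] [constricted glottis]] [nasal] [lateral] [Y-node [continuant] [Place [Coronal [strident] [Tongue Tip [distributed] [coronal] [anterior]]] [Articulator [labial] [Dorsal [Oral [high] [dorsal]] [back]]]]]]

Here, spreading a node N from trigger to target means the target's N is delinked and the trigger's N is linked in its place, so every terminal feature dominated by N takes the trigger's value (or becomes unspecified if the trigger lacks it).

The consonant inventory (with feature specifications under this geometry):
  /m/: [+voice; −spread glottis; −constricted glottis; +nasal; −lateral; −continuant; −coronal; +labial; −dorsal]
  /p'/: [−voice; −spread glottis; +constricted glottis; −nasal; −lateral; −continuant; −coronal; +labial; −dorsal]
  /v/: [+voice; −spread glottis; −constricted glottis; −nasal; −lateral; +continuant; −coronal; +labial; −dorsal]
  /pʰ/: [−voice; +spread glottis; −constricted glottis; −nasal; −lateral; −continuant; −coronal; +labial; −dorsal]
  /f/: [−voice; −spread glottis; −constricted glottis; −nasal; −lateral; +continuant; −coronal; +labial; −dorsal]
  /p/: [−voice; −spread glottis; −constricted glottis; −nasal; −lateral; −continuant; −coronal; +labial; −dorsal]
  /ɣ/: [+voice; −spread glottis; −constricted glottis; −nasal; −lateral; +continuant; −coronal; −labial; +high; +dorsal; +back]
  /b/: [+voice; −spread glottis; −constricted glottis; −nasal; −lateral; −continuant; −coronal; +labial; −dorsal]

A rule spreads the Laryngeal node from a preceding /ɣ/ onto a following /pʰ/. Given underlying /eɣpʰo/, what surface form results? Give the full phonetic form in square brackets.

The Laryngeal node dominates the terminals [voice], [spread glottis], [constricted glottis].
Spreading Laryngeal from /ɣ/ onto /pʰ/ replaces those values with /ɣ/'s: [+voice], [−spread glottis], [−constricted glottis]. Features outside Laryngeal ([nasal], [lateral], [continuant], …) stay as in /pʰ/.
The resulting bundle matches /b/ in the inventory; substituting it for /pʰ/ gives [eɣbo].

[eɣbo]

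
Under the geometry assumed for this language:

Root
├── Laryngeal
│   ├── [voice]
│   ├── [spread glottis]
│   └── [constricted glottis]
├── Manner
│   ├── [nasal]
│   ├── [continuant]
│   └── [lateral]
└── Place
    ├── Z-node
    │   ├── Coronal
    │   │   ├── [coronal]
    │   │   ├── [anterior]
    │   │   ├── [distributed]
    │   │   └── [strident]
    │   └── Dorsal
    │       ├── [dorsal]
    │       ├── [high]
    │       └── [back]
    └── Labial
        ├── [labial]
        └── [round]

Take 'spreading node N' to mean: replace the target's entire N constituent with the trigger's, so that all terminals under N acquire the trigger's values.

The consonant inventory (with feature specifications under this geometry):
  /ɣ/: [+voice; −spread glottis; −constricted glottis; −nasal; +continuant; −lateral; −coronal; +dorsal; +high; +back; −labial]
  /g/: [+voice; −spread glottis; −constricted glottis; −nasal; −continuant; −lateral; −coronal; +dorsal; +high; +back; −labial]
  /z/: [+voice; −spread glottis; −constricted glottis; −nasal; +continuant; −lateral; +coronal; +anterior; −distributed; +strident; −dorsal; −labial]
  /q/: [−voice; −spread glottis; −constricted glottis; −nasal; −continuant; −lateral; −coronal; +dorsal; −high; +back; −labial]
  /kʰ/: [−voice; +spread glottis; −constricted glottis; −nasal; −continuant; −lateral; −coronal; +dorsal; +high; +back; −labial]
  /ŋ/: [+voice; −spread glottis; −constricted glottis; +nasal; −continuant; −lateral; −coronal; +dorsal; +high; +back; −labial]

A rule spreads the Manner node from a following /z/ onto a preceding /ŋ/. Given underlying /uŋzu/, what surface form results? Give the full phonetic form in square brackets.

[uɣzu]

Terminals under Manner in this geometry: [nasal], [continuant], [lateral].
After delinking /ŋ/'s Manner and linking /z/'s, the affected terminals become [−nasal], [+continuant], [−lateral]; [voice], [spread glottis], [constricted glottis], … (outside Manner) are retained from /ŋ/.
The resulting bundle matches /ɣ/ in the inventory; substituting it for /ŋ/ gives [uɣzu].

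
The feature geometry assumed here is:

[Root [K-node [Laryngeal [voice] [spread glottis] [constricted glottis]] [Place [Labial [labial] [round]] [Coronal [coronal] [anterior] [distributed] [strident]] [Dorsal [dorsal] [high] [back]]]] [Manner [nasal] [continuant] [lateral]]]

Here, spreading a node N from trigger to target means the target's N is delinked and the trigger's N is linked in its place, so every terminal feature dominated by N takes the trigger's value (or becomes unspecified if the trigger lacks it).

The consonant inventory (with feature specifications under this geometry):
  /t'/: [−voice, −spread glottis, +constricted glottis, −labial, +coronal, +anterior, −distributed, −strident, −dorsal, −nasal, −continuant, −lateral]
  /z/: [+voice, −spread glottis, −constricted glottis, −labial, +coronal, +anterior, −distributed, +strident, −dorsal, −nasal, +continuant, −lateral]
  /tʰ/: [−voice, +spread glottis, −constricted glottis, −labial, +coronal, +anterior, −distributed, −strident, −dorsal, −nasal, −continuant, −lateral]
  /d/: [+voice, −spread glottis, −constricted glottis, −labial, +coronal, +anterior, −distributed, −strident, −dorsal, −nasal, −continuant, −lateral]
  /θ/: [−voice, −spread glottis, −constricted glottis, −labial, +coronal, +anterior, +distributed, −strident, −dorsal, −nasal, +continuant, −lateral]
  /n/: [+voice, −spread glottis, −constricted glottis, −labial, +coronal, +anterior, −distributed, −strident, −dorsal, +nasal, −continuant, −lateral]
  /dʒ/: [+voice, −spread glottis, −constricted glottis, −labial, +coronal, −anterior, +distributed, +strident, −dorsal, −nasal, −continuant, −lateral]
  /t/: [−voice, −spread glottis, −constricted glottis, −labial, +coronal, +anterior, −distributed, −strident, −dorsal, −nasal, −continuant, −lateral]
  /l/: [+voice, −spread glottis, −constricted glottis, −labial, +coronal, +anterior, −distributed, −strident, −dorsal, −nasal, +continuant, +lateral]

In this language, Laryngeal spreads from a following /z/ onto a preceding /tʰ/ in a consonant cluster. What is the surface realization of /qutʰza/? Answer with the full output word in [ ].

[qudza]

The Laryngeal node dominates the terminals [voice], [spread glottis], [constricted glottis].
After delinking /tʰ/'s Laryngeal and linking /z/'s, the affected terminals become [+voice], [−spread glottis], [−constricted glottis]; [labial], [coronal], [anterior], … (outside Laryngeal) are retained from /tʰ/.
Among the inventory, only /d/ has exactly this specification, giving the surface form [qudza].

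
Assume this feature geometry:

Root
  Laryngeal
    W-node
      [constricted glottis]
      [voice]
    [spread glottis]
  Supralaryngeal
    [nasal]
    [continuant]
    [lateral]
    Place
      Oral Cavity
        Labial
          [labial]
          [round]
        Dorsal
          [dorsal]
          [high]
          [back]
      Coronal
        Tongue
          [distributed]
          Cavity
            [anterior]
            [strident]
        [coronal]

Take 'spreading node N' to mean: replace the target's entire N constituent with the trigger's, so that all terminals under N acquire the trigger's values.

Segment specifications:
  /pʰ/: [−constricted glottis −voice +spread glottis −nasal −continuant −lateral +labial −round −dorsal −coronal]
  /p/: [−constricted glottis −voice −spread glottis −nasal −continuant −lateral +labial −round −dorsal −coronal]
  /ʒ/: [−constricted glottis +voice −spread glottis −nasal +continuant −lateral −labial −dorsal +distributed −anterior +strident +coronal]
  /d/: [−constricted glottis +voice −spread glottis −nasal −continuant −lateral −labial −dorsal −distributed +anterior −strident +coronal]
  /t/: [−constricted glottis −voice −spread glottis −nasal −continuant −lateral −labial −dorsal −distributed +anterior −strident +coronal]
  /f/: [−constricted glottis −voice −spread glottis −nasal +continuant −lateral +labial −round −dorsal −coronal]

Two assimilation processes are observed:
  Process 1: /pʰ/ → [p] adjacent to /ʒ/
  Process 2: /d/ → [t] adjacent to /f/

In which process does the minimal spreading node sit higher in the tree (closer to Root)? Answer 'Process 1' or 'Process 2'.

In Process 1, [spread glottis] changes, so the minimal spreading node is [spread glottis] at depth 2.
In Process 2, [voice] changes, so the minimal spreading node is [voice] at depth 3.
Depth 2 < depth 3; Process 1 involves the structurally higher constituent [spread glottis].

Process 1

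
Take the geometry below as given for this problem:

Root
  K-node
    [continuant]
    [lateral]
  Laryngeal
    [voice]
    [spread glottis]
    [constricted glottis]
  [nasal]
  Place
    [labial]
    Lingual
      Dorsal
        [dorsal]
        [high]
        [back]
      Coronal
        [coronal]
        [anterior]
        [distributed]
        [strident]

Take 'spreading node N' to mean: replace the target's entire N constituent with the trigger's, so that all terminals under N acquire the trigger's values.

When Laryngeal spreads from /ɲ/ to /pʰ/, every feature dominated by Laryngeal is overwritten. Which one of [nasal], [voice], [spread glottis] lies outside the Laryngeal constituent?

The terminals dominated by Laryngeal are [voice], [spread glottis], [constricted glottis].
Of the listed options, [voice], [spread glottis] are among these and would be overwritten by spreading Laryngeal.
But [nasal] is a dependent of Root, outside Laryngeal; it is therefore untouched by the spreading.

[nasal]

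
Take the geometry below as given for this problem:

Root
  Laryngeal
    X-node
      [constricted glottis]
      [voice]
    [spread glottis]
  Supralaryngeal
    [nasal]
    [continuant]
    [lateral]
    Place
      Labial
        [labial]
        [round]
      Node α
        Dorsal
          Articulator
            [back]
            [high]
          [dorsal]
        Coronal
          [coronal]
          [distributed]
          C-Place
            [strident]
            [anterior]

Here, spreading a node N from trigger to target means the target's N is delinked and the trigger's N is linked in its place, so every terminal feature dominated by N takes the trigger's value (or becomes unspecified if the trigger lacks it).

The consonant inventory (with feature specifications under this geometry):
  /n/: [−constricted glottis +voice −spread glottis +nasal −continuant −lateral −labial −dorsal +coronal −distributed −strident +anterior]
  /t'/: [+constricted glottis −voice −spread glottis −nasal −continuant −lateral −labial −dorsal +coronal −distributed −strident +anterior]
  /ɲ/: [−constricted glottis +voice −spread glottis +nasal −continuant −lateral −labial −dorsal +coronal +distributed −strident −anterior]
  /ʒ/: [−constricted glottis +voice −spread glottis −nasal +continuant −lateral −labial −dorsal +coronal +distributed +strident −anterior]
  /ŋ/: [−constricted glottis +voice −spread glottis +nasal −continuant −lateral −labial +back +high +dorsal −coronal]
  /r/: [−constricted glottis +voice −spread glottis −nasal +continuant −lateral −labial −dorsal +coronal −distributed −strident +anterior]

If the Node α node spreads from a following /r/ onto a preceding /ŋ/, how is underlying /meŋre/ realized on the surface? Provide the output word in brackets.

Node α immediately or transitively dominates [back], [high], [dorsal], [coronal], [distributed], [strident], [anterior].
After delinking /ŋ/'s Node α and linking /r/'s, the affected terminals become [−dorsal], [+coronal], [−distributed], [−strident], [+anterior]; [constricted glottis], [voice], [spread glottis], … (outside Node α) are retained from /ŋ/.
This feature bundle is that of [n], so /meŋre/ surfaces as [menre].

[menre]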